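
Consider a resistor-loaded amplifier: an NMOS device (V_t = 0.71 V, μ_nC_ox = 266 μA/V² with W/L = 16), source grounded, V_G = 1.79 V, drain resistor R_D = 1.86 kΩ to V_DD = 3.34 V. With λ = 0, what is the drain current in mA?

I_D = 1.57 mA

V_GS = V_G = 1.79 V, so V_ov = 1.79 − 0.71 = 1.08 V.
k_n = μ_nC_ox · (W/L) = 4.256 mA/V².
Assume saturation: I_D = ½ k_n V_ov² = 0.5 × 4.256 × 1.08² = 2.48 mA, giving V_DS = V_DD − I_D R_D = 3.34 − 2.48 × 1.86 = -1.28 V.
But -1.28 V < V_ov = 1.08 V, so the device is actually in triode.
In triode I_D = k_n[V_ov V_DS − ½ V_DS²] and I_D = (V_DD − V_DS)/R_D. Equating: 3.96 V_DS² − 9.549 V_DS + 3.34 = 0, giving V_DS = 0.424 V (the root below V_ov).
I_D = (3.34 − 0.424) / 1.86 = 1.57 mA.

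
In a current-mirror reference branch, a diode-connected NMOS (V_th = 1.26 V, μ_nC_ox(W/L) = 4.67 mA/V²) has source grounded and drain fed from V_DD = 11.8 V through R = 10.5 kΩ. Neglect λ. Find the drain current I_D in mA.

I_D = 0.943 mA

With gate tied to drain, V_GS = V_DS ≥ V_GS − V_th, so the device is in saturation.
KCL at the drain: ½ k_n (V_GS − V_th)² = (V_DD − V_GS)/R.
Let x = V_GS − 1.26. Then 24.5 x² + x − 10.54 = 0, giving x = 0.636 V (positive root), so V_GS = 1.9 V.
I_D = (V_DD − V_GS)/R = (11.8 − 1.9) / 10.5 = 0.943 mA.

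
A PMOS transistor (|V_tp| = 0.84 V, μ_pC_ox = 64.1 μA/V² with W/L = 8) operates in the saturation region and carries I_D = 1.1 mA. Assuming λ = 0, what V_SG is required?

V_SG = 2.91 V

k_p = μ_pC_ox · (W/L) = 0.5128 mA/V².
In saturation I_D = ½ k_p (V_SG − |V_tp|)², so V_SG − |V_tp| = √(2 I_D / k_p) = √(2 × 1.1 / 0.5128) = 2.07 V.
V_SG = 0.84 + 2.07 = 2.91 V.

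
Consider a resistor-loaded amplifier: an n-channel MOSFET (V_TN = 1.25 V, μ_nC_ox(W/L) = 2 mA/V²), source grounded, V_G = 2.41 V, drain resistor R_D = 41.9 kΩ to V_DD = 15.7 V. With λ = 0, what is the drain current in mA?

I_D = 0.371 mA

V_GS = V_G = 2.41 V, so V_ov = 2.41 − 1.25 = 1.16 V.
Assume saturation: I_D = ½ k_n V_ov² = 0.5 × 2 × 1.16² = 1.35 mA, giving V_DS = V_DD − I_D R_D = 15.7 − 1.35 × 41.9 = -40.7 V.
But -40.7 V < V_ov = 1.16 V, so the device is actually in triode.
In triode I_D = k_n[V_ov V_DS − ½ V_DS²] and I_D = (V_DD − V_DS)/R_D. Equating: 41.9 V_DS² − 98.21 V_DS + 15.7 = 0, giving V_DS = 0.173 V (the root below V_ov).
I_D = (15.7 − 0.173) / 41.9 = 0.371 mA.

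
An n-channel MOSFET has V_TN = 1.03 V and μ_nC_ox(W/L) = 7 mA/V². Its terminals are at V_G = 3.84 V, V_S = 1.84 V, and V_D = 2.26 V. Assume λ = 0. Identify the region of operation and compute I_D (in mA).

V_GS = V_G − V_S = 3.84 − 1.84 = 2 V; V_DS = V_D − V_S = 2.26 − 1.84 = 0.42 V.
V_ov = V_GS − V_TN = 2 − 1.03 = 0.97 V.
Since V_DS = 0.42 V < V_ov = 0.97 V, the device is in the triode region.
I_D = k_n [V_ov · V_DS − ½ V_DS²] = 7 × [0.97 × 0.42 − 0.5 × 0.42²] = 2.23 mA.

Triode; I_D = 2.23 mA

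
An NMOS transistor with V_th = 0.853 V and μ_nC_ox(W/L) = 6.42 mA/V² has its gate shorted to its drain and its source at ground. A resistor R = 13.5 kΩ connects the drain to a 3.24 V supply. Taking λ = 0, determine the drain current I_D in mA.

With gate tied to drain, V_GS = V_DS ≥ V_GS − V_th, so the device is in saturation.
KCL at the drain: ½ k_n (V_GS − V_th)² = (V_DD − V_GS)/R.
Let x = V_GS − 0.853. Then 43.3 x² + x − 2.387 = 0, giving x = 0.223 V (positive root), so V_GS = 1.08 V.
I_D = (V_DD − V_GS)/R = (3.24 − 1.08) / 13.5 = 0.16 mA.

I_D = 0.160 mA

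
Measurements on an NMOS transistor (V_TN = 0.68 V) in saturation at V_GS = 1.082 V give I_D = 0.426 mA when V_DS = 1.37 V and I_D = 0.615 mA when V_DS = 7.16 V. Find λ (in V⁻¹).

With V_GS fixed, I_D ∝ (1 + λ V_DS) in saturation, so I_D2/I_D1 = (1 + λ V_DS2)/(1 + λ V_DS1).
0.615/0.426 = 1.444 = (1 + 7.16 λ)/(1 + 1.37 λ).
Solving: λ (I_D1 V_DS2 − I_D2 V_DS1) = I_D2 − I_D1, so λ = (0.615 − 0.426) / (0.426 × 7.16 − 0.615 × 1.37) = 0.189 / 2.21 = 0.0856 V⁻¹.

λ = 0.0856 V⁻¹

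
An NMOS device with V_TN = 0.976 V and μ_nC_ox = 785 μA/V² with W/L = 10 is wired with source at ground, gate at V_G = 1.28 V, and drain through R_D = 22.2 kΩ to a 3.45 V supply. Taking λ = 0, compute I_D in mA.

V_GS = V_G = 1.28 V, so V_ov = 1.28 − 0.976 = 0.304 V.
k_n = μ_nC_ox · (W/L) = 7.85 mA/V².
Assume saturation: I_D = ½ k_n V_ov² = 0.5 × 7.85 × 0.304² = 0.363 mA, giving V_DS = V_DD − I_D R_D = 3.45 − 0.363 × 22.2 = -4.6 V.
But -4.6 V < V_ov = 0.304 V, so the device is actually in triode.
In triode I_D = k_n[V_ov V_DS − ½ V_DS²] and I_D = (V_DD − V_DS)/R_D. Equating: 87.1 V_DS² − 53.98 V_DS + 3.45 = 0, giving V_DS = 0.0724 V (the root below V_ov).
I_D = (3.45 − 0.0724) / 22.2 = 0.152 mA.

I_D = 0.152 mA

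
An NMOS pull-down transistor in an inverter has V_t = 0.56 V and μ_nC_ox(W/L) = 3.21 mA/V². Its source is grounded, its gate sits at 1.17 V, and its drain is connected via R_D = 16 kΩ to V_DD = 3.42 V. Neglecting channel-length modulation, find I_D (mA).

I_D = 0.206 mA

V_GS = V_G = 1.17 V, so V_ov = 1.17 − 0.56 = 0.61 V.
Assume saturation: I_D = ½ k_n V_ov² = 0.5 × 3.21 × 0.61² = 0.597 mA, giving V_DS = V_DD − I_D R_D = 3.42 − 0.597 × 16 = -6.14 V.
But -6.14 V < V_ov = 0.61 V, so the device is actually in triode.
In triode I_D = k_n[V_ov V_DS − ½ V_DS²] and I_D = (V_DD − V_DS)/R_D. Equating: 25.7 V_DS² − 32.33 V_DS + 3.42 = 0, giving V_DS = 0.117 V (the root below V_ov).
I_D = (3.42 − 0.117) / 16 = 0.206 mA.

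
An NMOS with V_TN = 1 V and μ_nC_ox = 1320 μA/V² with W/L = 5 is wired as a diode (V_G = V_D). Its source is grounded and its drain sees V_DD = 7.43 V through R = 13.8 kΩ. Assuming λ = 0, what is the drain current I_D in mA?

I_D = 0.439 mA

With gate tied to drain, V_GS = V_DS ≥ V_GS − V_TN, so the device is in saturation.
k_n = μ_nC_ox · (W/L) = 6.6 mA/V².
KCL at the drain: ½ k_n (V_GS − V_TN)² = (V_DD − V_GS)/R.
Let x = V_GS − 1. Then 45.5 x² + x − 6.43 = 0, giving x = 0.365 V (positive root), so V_GS = 1.36 V.
I_D = (V_DD − V_GS)/R = (7.43 − 1.36) / 13.8 = 0.439 mA.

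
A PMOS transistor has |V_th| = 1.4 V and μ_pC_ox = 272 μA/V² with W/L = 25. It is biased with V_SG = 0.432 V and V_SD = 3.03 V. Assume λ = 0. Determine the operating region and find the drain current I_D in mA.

V_SG = 0.432 V < |V_th| = 1.4 V, so the transistor is in cutoff.

Cutoff; I_D = 0 mA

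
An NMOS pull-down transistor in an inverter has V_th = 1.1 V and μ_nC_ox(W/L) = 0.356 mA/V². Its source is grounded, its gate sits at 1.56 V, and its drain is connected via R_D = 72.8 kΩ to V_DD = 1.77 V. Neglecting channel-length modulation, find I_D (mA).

I_D = 0.0221 mA

V_GS = V_G = 1.56 V, so V_ov = 1.56 − 1.1 = 0.46 V.
Assume saturation: I_D = ½ k_n V_ov² = 0.5 × 0.356 × 0.46² = 0.0377 mA, giving V_DS = V_DD − I_D R_D = 1.77 − 0.0377 × 72.8 = -0.972 V.
But -0.972 V < V_ov = 0.46 V, so the device is actually in triode.
In triode I_D = k_n[V_ov V_DS − ½ V_DS²] and I_D = (V_DD − V_DS)/R_D. Equating: 13 V_DS² − 12.92 V_DS + 1.77 = 0, giving V_DS = 0.164 V (the root below V_ov).
I_D = (1.77 − 0.164) / 72.8 = 0.0221 mA.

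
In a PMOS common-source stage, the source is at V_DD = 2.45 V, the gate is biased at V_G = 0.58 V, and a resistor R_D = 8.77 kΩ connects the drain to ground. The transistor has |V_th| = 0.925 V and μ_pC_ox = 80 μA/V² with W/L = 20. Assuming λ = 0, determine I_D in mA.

I_D = 0.258 mA

V_SG = V_DD − V_G = 2.45 − 0.58 = 1.87 V, so V_ov = 1.87 − 0.925 = 0.945 V.
k_p = μ_pC_ox · (W/L) = 1.6 mA/V².
Assume saturation: I_D = ½ k_p V_ov² = 0.5 × 1.6 × 0.945² = 0.714 mA, giving V_SD = V_DD − I_D R_D = 2.45 − 0.714 × 8.77 = -3.82 V.
But -3.82 V < V_ov = 0.945 V, so the device is actually in triode.
In triode I_D = k_p[V_ov V_SD − ½ V_SD²] and I_D = (V_DD − V_SD)/R_D. Equating: 7.02 V_SD² − 14.26 V_SD + 2.45 = 0, giving V_SD = 0.189 V (the root below V_ov).
I_D = (2.45 − 0.189) / 8.77 = 0.258 mA.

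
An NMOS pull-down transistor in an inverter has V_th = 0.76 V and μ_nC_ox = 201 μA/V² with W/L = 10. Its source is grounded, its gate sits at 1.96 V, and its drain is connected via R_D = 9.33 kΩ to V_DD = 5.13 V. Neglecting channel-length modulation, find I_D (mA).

I_D = 0.524 mA

V_GS = V_G = 1.96 V, so V_ov = 1.96 − 0.76 = 1.2 V.
k_n = μ_nC_ox · (W/L) = 2.01 mA/V².
Assume saturation: I_D = ½ k_n V_ov² = 0.5 × 2.01 × 1.2² = 1.45 mA, giving V_DS = V_DD − I_D R_D = 5.13 − 1.45 × 9.33 = -8.37 V.
But -8.37 V < V_ov = 1.2 V, so the device is actually in triode.
In triode I_D = k_n[V_ov V_DS − ½ V_DS²] and I_D = (V_DD − V_DS)/R_D. Equating: 9.38 V_DS² − 23.5 V_DS + 5.13 = 0, giving V_DS = 0.242 V (the root below V_ov).
I_D = (5.13 − 0.242) / 9.33 = 0.524 mA.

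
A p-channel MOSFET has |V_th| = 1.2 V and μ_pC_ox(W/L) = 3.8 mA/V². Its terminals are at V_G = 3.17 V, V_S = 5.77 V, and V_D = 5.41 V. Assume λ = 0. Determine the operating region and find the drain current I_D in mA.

V_SG = V_S − V_G = 5.77 − 3.17 = 2.6 V; V_SD = V_S − V_D = 5.77 − 5.41 = 0.36 V.
V_ov = V_SG − |V_th| = 2.6 − 1.2 = 1.4 V.
Since V_SD = 0.36 V < V_ov = 1.4 V, the device is in the triode region.
I_D = k_p [V_ov · V_SD − ½ V_SD²] = 3.8 × [1.4 × 0.36 − 0.5 × 0.36²] = 1.67 mA.

Triode; I_D = 1.67 mA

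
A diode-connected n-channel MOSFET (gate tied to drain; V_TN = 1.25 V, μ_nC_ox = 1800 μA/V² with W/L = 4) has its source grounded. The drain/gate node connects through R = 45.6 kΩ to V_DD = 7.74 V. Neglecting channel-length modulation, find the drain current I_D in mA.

I_D = 0.138 mA

With gate tied to drain, V_GS = V_DS ≥ V_GS − V_TN, so the device is in saturation.
k_n = μ_nC_ox · (W/L) = 7.2 mA/V².
KCL at the drain: ½ k_n (V_GS − V_TN)² = (V_DD − V_GS)/R.
Let x = V_GS − 1.25. Then 164 x² + x − 6.49 = 0, giving x = 0.196 V (positive root), so V_GS = 1.45 V.
I_D = (V_DD − V_GS)/R = (7.74 − 1.45) / 45.6 = 0.138 mA.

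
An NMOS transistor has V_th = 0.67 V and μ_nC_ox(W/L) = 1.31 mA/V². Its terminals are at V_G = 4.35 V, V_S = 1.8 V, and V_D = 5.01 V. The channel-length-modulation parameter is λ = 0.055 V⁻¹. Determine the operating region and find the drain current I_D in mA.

Saturation; I_D = 2.72 mA

V_GS = V_G − V_S = 4.35 − 1.8 = 2.55 V; V_DS = V_D − V_S = 5.01 − 1.8 = 3.21 V.
V_ov = V_GS − V_th = 2.55 − 0.67 = 1.88 V.
Since V_DS = 3.21 V ≥ V_ov = 1.88 V, the device is in saturation.
I_D = ½ k_n V_ov² (1 + λ V_DS) = 0.5 × 1.31 × 1.88² × (1 + 0.055 × 3.21) = 2.72 mA.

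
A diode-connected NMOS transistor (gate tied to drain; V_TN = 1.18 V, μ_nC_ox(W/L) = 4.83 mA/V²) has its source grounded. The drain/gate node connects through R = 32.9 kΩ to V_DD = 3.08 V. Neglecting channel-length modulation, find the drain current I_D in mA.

With gate tied to drain, V_GS = V_DS ≥ V_GS − V_TN, so the device is in saturation.
KCL at the drain: ½ k_n (V_GS − V_TN)² = (V_DD − V_GS)/R.
Let x = V_GS − 1.18. Then 79.5 x² + x − 1.9 = 0, giving x = 0.148 V (positive root), so V_GS = 1.33 V.
I_D = (V_DD − V_GS)/R = (3.08 − 1.33) / 32.9 = 0.0532 mA.

I_D = 0.0532 mA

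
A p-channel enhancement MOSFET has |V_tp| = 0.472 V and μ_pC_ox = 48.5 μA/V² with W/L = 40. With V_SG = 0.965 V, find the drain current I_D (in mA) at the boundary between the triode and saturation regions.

I_D = 0.236 mA

At the boundary V_SD = V_ov = V_SG − |V_tp| = 0.965 − 0.472 = 0.493 V.
k_p = μ_pC_ox · (W/L) = 1.94 mA/V².
I_D = ½ k_p V_ov² = 0.5 × 1.94 × 0.493² = 0.236 mA.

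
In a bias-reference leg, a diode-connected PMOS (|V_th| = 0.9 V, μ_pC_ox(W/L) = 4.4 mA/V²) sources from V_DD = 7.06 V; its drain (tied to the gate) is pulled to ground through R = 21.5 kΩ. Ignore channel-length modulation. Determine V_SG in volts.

With gate tied to drain, V_SG = V_SD ≥ V_SG − |V_th|, so the device is in saturation.
KCL at the drain: ½ k_p (V_SG − |V_th|)² = (V_DD − V_SG)/R.
Let x = V_SG − 0.9. Then 47.3 x² + x − 6.16 = 0, giving x = 0.35 V (positive root), so V_SG = 1.25 V.
I_D = (V_DD − V_SG)/R = (7.06 − 1.25) / 21.5 = 0.27 mA.

V_SG = 1.25 V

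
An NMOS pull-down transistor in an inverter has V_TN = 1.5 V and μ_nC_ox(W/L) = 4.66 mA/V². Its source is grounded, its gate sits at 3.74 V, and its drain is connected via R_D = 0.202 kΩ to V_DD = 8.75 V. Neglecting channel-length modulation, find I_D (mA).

I_D = 11.7 mA

V_GS = V_G = 3.74 V, so V_ov = 3.74 − 1.5 = 2.24 V.
Assume saturation: I_D = ½ k_n V_ov² = 0.5 × 4.66 × 2.24² = 11.7 mA, giving V_DS = V_DD − I_D R_D = 8.75 − 11.7 × 0.202 = 6.39 V.
V_DS = 6.39 V ≥ V_ov = 2.24 V, confirming saturation.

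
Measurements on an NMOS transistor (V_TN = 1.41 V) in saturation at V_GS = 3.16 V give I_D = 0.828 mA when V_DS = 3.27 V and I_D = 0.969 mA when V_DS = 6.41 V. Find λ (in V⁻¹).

With V_GS fixed, I_D ∝ (1 + λ V_DS) in saturation, so I_D2/I_D1 = (1 + λ V_DS2)/(1 + λ V_DS1).
0.969/0.828 = 1.17 = (1 + 6.41 λ)/(1 + 3.27 λ).
Solving: λ (I_D1 V_DS2 − I_D2 V_DS1) = I_D2 − I_D1, so λ = (0.969 − 0.828) / (0.828 × 6.41 − 0.969 × 3.27) = 0.141 / 2.14 = 0.0659 V⁻¹.

λ = 0.0659 V⁻¹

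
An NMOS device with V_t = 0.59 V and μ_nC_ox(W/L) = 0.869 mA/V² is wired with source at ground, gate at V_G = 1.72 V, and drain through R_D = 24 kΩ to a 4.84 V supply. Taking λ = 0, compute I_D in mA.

I_D = 0.193 mA

V_GS = V_G = 1.72 V, so V_ov = 1.72 − 0.59 = 1.13 V.
Assume saturation: I_D = ½ k_n V_ov² = 0.5 × 0.869 × 1.13² = 0.555 mA, giving V_DS = V_DD − I_D R_D = 4.84 − 0.555 × 24 = -8.48 V.
But -8.48 V < V_ov = 1.13 V, so the device is actually in triode.
In triode I_D = k_n[V_ov V_DS − ½ V_DS²] and I_D = (V_DD − V_DS)/R_D. Equating: 10.4 V_DS² − 24.57 V_DS + 4.84 = 0, giving V_DS = 0.217 V (the root below V_ov).
I_D = (4.84 − 0.217) / 24 = 0.193 mA.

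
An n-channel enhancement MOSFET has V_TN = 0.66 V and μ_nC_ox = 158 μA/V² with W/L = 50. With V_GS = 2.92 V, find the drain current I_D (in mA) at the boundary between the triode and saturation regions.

At the boundary V_DS = V_ov = V_GS − V_TN = 2.92 − 0.66 = 2.26 V.
k_n = μ_nC_ox · (W/L) = 7.9 mA/V².
I_D = ½ k_n V_ov² = 0.5 × 7.9 × 2.26² = 20.2 mA.

I_D = 20.2 mA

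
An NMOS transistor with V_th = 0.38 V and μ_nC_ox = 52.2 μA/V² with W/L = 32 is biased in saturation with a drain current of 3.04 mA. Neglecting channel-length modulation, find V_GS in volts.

V_GS = 2.29 V

k_n = μ_nC_ox · (W/L) = 1.67 mA/V².
In saturation I_D = ½ k_n (V_GS − V_th)², so V_GS − V_th = √(2 I_D / k_n) = √(2 × 3.04 / 1.67) = 1.91 V.
V_GS = 0.38 + 1.91 = 2.29 V.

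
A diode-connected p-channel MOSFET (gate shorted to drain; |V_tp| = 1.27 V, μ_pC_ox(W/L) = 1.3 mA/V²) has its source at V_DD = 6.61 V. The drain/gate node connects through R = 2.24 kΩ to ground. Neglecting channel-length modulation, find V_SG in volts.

V_SG = 2.87 V

With gate tied to drain, V_SG = V_SD ≥ V_SG − |V_tp|, so the device is in saturation.
KCL at the drain: ½ k_p (V_SG − |V_tp|)² = (V_DD − V_SG)/R.
Let x = V_SG − 1.27. Then 1.46 x² + x − 5.34 = 0, giving x = 1.6 V (positive root), so V_SG = 2.87 V.
I_D = (V_DD − V_SG)/R = (6.61 − 2.87) / 2.24 = 1.67 mA.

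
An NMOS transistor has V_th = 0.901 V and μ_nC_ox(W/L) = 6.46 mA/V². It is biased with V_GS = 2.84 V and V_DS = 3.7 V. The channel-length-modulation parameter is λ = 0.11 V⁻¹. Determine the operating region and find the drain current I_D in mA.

V_ov = V_GS − V_th = 2.84 − 0.901 = 1.94 V.
Since V_DS = 3.7 V ≥ V_ov = 1.94 V, the device is in saturation.
I_D = ½ k_n V_ov² (1 + λ V_DS) = 0.5 × 6.46 × 1.94² × (1 + 0.11 × 3.7) = 17.1 mA.

Saturation; I_D = 17.1 mA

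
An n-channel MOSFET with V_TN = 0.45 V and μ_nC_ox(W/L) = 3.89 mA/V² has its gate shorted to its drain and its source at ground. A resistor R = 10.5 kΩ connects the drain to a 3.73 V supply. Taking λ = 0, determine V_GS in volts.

V_GS = 0.827 V

With gate tied to drain, V_GS = V_DS ≥ V_GS − V_TN, so the device is in saturation.
KCL at the drain: ½ k_n (V_GS − V_TN)² = (V_DD − V_GS)/R.
Let x = V_GS − 0.45. Then 20.4 x² + x − 3.28 = 0, giving x = 0.377 V (positive root), so V_GS = 0.827 V.
I_D = (V_DD − V_GS)/R = (3.73 − 0.827) / 10.5 = 0.276 mA.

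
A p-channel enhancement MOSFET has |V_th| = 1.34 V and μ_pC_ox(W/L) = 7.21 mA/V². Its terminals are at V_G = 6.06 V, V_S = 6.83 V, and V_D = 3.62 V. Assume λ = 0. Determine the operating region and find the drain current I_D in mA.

Cutoff; I_D = 0 mA

V_SG = V_S − V_G = 6.83 − 6.06 = 0.77 V; V_SD = V_S − V_D = 6.83 − 3.62 = 3.21 V.
V_SG = 0.77 V < |V_th| = 1.34 V, so the transistor is in cutoff.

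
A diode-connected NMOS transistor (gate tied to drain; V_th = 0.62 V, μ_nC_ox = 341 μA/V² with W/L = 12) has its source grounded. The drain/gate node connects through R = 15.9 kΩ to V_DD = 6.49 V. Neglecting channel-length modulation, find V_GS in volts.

With gate tied to drain, V_GS = V_DS ≥ V_GS − V_th, so the device is in saturation.
k_n = μ_nC_ox · (W/L) = 4.092 mA/V².
KCL at the drain: ½ k_n (V_GS − V_th)² = (V_DD − V_GS)/R.
Let x = V_GS − 0.62. Then 32.5 x² + x − 5.87 = 0, giving x = 0.41 V (positive root), so V_GS = 1.03 V.
I_D = (V_DD − V_GS)/R = (6.49 − 1.03) / 15.9 = 0.343 mA.

V_GS = 1.03 V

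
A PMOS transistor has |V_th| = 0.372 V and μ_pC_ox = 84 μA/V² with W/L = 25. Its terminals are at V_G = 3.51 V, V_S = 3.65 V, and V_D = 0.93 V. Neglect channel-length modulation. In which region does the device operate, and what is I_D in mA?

V_SG = V_S − V_G = 3.65 − 3.51 = 0.14 V; V_SD = V_S − V_D = 3.65 − 0.93 = 2.72 V.
V_SG = 0.14 V < |V_th| = 0.372 V, so the transistor is in cutoff.

Cutoff; I_D = 0 mA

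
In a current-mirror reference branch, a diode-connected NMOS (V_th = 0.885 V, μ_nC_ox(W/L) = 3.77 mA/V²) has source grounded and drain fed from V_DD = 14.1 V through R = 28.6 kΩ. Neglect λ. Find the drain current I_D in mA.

I_D = 0.445 mA

With gate tied to drain, V_GS = V_DS ≥ V_GS − V_th, so the device is in saturation.
KCL at the drain: ½ k_n (V_GS − V_th)² = (V_DD − V_GS)/R.
Let x = V_GS − 0.885. Then 53.9 x² + x − 13.21 = 0, giving x = 0.486 V (positive root), so V_GS = 1.37 V.
I_D = (V_DD − V_GS)/R = (14.1 − 1.37) / 28.6 = 0.445 mA.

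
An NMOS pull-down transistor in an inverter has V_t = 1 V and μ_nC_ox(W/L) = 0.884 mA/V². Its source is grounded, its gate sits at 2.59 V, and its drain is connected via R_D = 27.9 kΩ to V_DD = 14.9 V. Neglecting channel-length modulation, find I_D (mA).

I_D = 0.519 mA

V_GS = V_G = 2.59 V, so V_ov = 2.59 − 1 = 1.59 V.
Assume saturation: I_D = ½ k_n V_ov² = 0.5 × 0.884 × 1.59² = 1.12 mA, giving V_DS = V_DD − I_D R_D = 14.9 − 1.12 × 27.9 = -16.3 V.
But -16.3 V < V_ov = 1.59 V, so the device is actually in triode.
In triode I_D = k_n[V_ov V_DS − ½ V_DS²] and I_D = (V_DD − V_DS)/R_D. Equating: 12.3 V_DS² − 40.22 V_DS + 14.9 = 0, giving V_DS = 0.426 V (the root below V_ov).
I_D = (14.9 − 0.426) / 27.9 = 0.519 mA.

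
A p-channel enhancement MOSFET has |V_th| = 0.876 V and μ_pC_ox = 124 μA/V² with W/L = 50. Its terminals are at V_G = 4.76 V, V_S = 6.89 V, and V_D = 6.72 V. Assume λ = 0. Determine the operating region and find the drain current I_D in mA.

Triode; I_D = 1.23 mA

V_SG = V_S − V_G = 6.89 − 4.76 = 2.13 V; V_SD = V_S − V_D = 6.89 − 6.72 = 0.17 V.
k_p = μ_pC_ox · (W/L) = 6.2 mA/V².
V_ov = V_SG − |V_th| = 2.13 − 0.876 = 1.25 V.
Since V_SD = 0.17 V < V_ov = 1.25 V, the device is in the triode region.
I_D = k_p [V_ov · V_SD − ½ V_SD²] = 6.2 × [1.25 × 0.17 − 0.5 × 0.17²] = 1.23 mA.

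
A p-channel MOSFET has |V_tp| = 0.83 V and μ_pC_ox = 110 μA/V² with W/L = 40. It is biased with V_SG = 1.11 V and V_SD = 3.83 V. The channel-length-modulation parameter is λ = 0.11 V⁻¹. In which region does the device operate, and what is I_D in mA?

Saturation; I_D = 0.245 mA

k_p = μ_pC_ox · (W/L) = 4.4 mA/V².
V_ov = V_SG − |V_tp| = 1.11 − 0.83 = 0.28 V.
Since V_SD = 3.83 V ≥ V_ov = 0.28 V, the device is in saturation.
I_D = ½ k_p V_ov² (1 + λ V_SD) = 0.5 × 4.4 × 0.28² × (1 + 0.11 × 3.83) = 0.245 mA.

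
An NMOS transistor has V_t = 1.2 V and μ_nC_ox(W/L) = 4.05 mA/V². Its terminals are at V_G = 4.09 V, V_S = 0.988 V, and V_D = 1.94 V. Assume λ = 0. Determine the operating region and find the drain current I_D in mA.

V_GS = V_G − V_S = 4.09 − 0.988 = 3.1 V; V_DS = V_D − V_S = 1.94 − 0.988 = 0.952 V.
V_ov = V_GS − V_t = 3.1 − 1.2 = 1.9 V.
Since V_DS = 0.952 V < V_ov = 1.9 V, the device is in the triode region.
I_D = k_n [V_ov · V_DS − ½ V_DS²] = 4.05 × [1.9 × 0.952 − 0.5 × 0.952²] = 5.5 mA.

Triode; I_D = 5.50 mA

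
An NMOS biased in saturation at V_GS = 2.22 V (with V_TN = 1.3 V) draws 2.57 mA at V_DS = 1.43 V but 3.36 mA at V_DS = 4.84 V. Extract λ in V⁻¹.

With V_GS fixed, I_D ∝ (1 + λ V_DS) in saturation, so I_D2/I_D1 = (1 + λ V_DS2)/(1 + λ V_DS1).
3.36/2.57 = 1.307 = (1 + 4.84 λ)/(1 + 1.43 λ).
Solving: λ (I_D1 V_DS2 − I_D2 V_DS1) = I_D2 − I_D1, so λ = (3.36 − 2.57) / (2.57 × 4.84 − 3.36 × 1.43) = 0.79 / 7.63 = 0.103 V⁻¹.

λ = 0.103 V⁻¹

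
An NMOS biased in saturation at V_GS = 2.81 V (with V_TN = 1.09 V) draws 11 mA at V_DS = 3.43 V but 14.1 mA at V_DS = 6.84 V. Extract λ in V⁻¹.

With V_GS fixed, I_D ∝ (1 + λ V_DS) in saturation, so I_D2/I_D1 = (1 + λ V_DS2)/(1 + λ V_DS1).
14.1/11 = 1.282 = (1 + 6.84 λ)/(1 + 3.43 λ).
Solving: λ (I_D1 V_DS2 − I_D2 V_DS1) = I_D2 − I_D1, so λ = (14.1 − 11) / (11 × 6.84 − 14.1 × 3.43) = 3.1 / 26.9 = 0.115 V⁻¹.

λ = 0.115 V⁻¹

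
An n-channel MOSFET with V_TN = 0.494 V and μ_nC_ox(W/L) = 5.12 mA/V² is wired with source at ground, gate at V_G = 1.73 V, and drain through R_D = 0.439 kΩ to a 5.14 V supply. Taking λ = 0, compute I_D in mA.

V_GS = V_G = 1.73 V, so V_ov = 1.73 − 0.494 = 1.24 V.
Assume saturation: I_D = ½ k_n V_ov² = 0.5 × 5.12 × 1.24² = 3.91 mA, giving V_DS = V_DD − I_D R_D = 5.14 − 3.91 × 0.439 = 3.42 V.
V_DS = 3.42 V ≥ V_ov = 1.24 V, confirming saturation.

I_D = 3.91 mA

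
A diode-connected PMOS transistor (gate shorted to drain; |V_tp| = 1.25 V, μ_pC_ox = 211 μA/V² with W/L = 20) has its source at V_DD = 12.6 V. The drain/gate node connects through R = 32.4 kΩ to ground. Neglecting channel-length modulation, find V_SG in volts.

With gate tied to drain, V_SG = V_SD ≥ V_SG − |V_tp|, so the device is in saturation.
k_p = μ_pC_ox · (W/L) = 4.22 mA/V².
KCL at the drain: ½ k_p (V_SG − |V_tp|)² = (V_DD − V_SG)/R.
Let x = V_SG − 1.25. Then 68.4 x² + x − 11.35 = 0, giving x = 0.4 V (positive root), so V_SG = 1.65 V.
I_D = (V_DD − V_SG)/R = (12.6 − 1.65) / 32.4 = 0.338 mA.

V_SG = 1.65 V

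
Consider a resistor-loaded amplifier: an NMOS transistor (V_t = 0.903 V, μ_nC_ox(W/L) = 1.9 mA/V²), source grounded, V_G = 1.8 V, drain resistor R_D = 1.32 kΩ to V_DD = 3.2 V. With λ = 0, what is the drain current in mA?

V_GS = V_G = 1.8 V, so V_ov = 1.8 − 0.903 = 0.897 V.
Assume saturation: I_D = ½ k_n V_ov² = 0.5 × 1.9 × 0.897² = 0.764 mA, giving V_DS = V_DD − I_D R_D = 3.2 − 0.764 × 1.32 = 2.19 V.
V_DS = 2.19 V ≥ V_ov = 0.897 V, confirming saturation.

I_D = 0.764 mA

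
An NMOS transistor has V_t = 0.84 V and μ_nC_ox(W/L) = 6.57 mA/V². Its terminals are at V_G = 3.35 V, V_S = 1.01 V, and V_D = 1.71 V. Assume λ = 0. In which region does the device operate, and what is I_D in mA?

Triode; I_D = 5.29 mA

V_GS = V_G − V_S = 3.35 − 1.01 = 2.34 V; V_DS = V_D − V_S = 1.71 − 1.01 = 0.7 V.
V_ov = V_GS − V_t = 2.34 − 0.84 = 1.5 V.
Since V_DS = 0.7 V < V_ov = 1.5 V, the device is in the triode region.
I_D = k_n [V_ov · V_DS − ½ V_DS²] = 6.57 × [1.5 × 0.7 − 0.5 × 0.7²] = 5.29 mA.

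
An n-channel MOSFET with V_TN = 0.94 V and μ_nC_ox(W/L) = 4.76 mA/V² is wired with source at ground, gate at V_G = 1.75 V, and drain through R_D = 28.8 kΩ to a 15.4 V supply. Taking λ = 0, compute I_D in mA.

V_GS = V_G = 1.75 V, so V_ov = 1.75 − 0.94 = 0.81 V.
Assume saturation: I_D = ½ k_n V_ov² = 0.5 × 4.76 × 0.81² = 1.56 mA, giving V_DS = V_DD − I_D R_D = 15.4 − 1.56 × 28.8 = -29.6 V.
But -29.6 V < V_ov = 0.81 V, so the device is actually in triode.
In triode I_D = k_n[V_ov V_DS − ½ V_DS²] and I_D = (V_DD − V_DS)/R_D. Equating: 68.5 V_DS² − 112 V_DS + 15.4 = 0, giving V_DS = 0.151 V (the root below V_ov).
I_D = (15.4 − 0.151) / 28.8 = 0.529 mA.

I_D = 0.529 mA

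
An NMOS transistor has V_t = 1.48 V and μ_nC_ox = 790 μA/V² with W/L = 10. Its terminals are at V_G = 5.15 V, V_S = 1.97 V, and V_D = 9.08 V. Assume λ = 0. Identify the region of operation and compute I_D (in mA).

Saturation; I_D = 11.4 mA

V_GS = V_G − V_S = 5.15 − 1.97 = 3.18 V; V_DS = V_D − V_S = 9.08 − 1.97 = 7.11 V.
k_n = μ_nC_ox · (W/L) = 7.9 mA/V².
V_ov = V_GS − V_t = 3.18 − 1.48 = 1.7 V.
Since V_DS = 7.11 V ≥ V_ov = 1.7 V, the device is in saturation.
I_D = ½ k_n V_ov² = 0.5 × 7.9 × 1.7² = 11.4 mA.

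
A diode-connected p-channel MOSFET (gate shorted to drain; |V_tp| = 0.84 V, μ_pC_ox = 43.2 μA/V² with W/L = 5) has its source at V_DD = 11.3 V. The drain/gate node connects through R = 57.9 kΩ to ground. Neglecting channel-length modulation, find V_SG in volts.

V_SG = 2.06 V

With gate tied to drain, V_SG = V_SD ≥ V_SG − |V_tp|, so the device is in saturation.
k_p = μ_pC_ox · (W/L) = 0.216 mA/V².
KCL at the drain: ½ k_p (V_SG − |V_tp|)² = (V_DD − V_SG)/R.
Let x = V_SG − 0.84. Then 6.25 x² + x − 10.46 = 0, giving x = 1.22 V (positive root), so V_SG = 2.06 V.
I_D = (V_DD − V_SG)/R = (11.3 − 2.06) / 57.9 = 0.16 mA.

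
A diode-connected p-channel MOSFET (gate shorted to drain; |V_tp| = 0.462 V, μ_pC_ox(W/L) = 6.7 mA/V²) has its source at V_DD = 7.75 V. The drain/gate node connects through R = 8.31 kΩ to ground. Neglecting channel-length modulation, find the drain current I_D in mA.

With gate tied to drain, V_SG = V_SD ≥ V_SG − |V_tp|, so the device is in saturation.
KCL at the drain: ½ k_p (V_SG − |V_tp|)² = (V_DD − V_SG)/R.
Let x = V_SG − 0.462. Then 27.8 x² + x − 7.288 = 0, giving x = 0.494 V (positive root), so V_SG = 0.956 V.
I_D = (V_DD − V_SG)/R = (7.75 − 0.956) / 8.31 = 0.818 mA.

I_D = 0.818 mA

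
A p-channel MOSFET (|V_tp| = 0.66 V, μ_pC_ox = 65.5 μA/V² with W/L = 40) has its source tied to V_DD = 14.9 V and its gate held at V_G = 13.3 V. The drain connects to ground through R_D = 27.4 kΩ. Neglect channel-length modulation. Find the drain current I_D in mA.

I_D = 0.535 mA

V_SG = V_DD − V_G = 14.9 − 13.3 = 1.6 V, so V_ov = 1.6 − 0.66 = 0.94 V.
k_p = μ_pC_ox · (W/L) = 2.62 mA/V².
Assume saturation: I_D = ½ k_p V_ov² = 0.5 × 2.62 × 0.94² = 1.16 mA, giving V_SD = V_DD − I_D R_D = 14.9 − 1.16 × 27.4 = -16.8 V.
But -16.8 V < V_ov = 0.94 V, so the device is actually in triode.
In triode I_D = k_p[V_ov V_SD − ½ V_SD²] and I_D = (V_DD − V_SD)/R_D. Equating: 35.9 V_SD² − 68.48 V_SD + 14.9 = 0, giving V_SD = 0.25 V (the root below V_ov).
I_D = (14.9 − 0.25) / 27.4 = 0.535 mA.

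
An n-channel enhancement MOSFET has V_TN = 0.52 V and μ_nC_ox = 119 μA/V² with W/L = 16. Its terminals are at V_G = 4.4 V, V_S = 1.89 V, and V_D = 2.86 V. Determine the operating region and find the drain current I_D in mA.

Triode; I_D = 2.78 mA

V_GS = V_G − V_S = 4.4 − 1.89 = 2.51 V; V_DS = V_D − V_S = 2.86 − 1.89 = 0.97 V.
k_n = μ_nC_ox · (W/L) = 1.904 mA/V².
V_ov = V_GS − V_TN = 2.51 − 0.52 = 1.99 V.
Since V_DS = 0.97 V < V_ov = 1.99 V, the device is in the triode region.
I_D = k_n [V_ov · V_DS − ½ V_DS²] = 1.904 × [1.99 × 0.97 − 0.5 × 0.97²] = 2.78 mA.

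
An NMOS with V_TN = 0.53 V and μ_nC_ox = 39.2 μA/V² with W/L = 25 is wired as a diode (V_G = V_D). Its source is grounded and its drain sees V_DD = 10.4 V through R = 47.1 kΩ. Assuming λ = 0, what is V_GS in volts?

V_GS = 1.16 V

With gate tied to drain, V_GS = V_DS ≥ V_GS − V_TN, so the device is in saturation.
k_n = μ_nC_ox · (W/L) = 0.98 mA/V².
KCL at the drain: ½ k_n (V_GS − V_TN)² = (V_DD − V_GS)/R.
Let x = V_GS − 0.53. Then 23.1 x² + x − 9.87 = 0, giving x = 0.633 V (positive root), so V_GS = 1.16 V.
I_D = (V_DD − V_GS)/R = (10.4 − 1.16) / 47.1 = 0.196 mA.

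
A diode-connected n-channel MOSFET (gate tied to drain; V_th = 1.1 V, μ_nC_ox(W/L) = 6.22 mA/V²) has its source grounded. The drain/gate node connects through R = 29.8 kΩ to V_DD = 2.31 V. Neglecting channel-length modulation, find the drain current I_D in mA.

With gate tied to drain, V_GS = V_DS ≥ V_GS − V_th, so the device is in saturation.
KCL at the drain: ½ k_n (V_GS − V_th)² = (V_DD − V_GS)/R.
Let x = V_GS − 1.1. Then 92.7 x² + x − 1.21 = 0, giving x = 0.109 V (positive root), so V_GS = 1.21 V.
I_D = (V_DD − V_GS)/R = (2.31 − 1.21) / 29.8 = 0.0369 mA.

I_D = 0.0369 mA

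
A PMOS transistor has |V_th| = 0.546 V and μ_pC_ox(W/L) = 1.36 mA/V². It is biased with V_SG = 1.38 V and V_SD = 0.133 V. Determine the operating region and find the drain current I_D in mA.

Triode; I_D = 0.139 mA

V_ov = V_SG − |V_th| = 1.38 − 0.546 = 0.834 V.
Since V_SD = 0.133 V < V_ov = 0.834 V, the device is in the triode region.
I_D = k_p [V_ov · V_SD − ½ V_SD²] = 1.36 × [0.834 × 0.133 − 0.5 × 0.133²] = 0.139 mA.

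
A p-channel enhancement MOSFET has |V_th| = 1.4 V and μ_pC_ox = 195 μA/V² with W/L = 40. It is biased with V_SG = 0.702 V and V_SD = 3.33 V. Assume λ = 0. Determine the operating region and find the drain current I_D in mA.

V_SG = 0.702 V < |V_th| = 1.4 V, so the transistor is in cutoff.

Cutoff; I_D = 0 mA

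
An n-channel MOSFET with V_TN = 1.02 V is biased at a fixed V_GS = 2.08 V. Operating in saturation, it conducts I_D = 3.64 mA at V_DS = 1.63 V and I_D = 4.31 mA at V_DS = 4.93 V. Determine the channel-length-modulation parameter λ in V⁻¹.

With V_GS fixed, I_D ∝ (1 + λ V_DS) in saturation, so I_D2/I_D1 = (1 + λ V_DS2)/(1 + λ V_DS1).
4.31/3.64 = 1.184 = (1 + 4.93 λ)/(1 + 1.63 λ).
Solving: λ (I_D1 V_DS2 − I_D2 V_DS1) = I_D2 − I_D1, so λ = (4.31 − 3.64) / (3.64 × 4.93 − 4.31 × 1.63) = 0.67 / 10.9 = 0.0614 V⁻¹.

λ = 0.0614 V⁻¹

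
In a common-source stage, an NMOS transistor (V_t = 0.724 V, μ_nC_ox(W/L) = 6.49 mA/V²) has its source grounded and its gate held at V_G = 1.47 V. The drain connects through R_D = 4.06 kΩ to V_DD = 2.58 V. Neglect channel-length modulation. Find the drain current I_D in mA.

V_GS = V_G = 1.47 V, so V_ov = 1.47 − 0.724 = 0.746 V.
Assume saturation: I_D = ½ k_n V_ov² = 0.5 × 6.49 × 0.746² = 1.81 mA, giving V_DS = V_DD − I_D R_D = 2.58 − 1.81 × 4.06 = -4.75 V.
But -4.75 V < V_ov = 0.746 V, so the device is actually in triode.
In triode I_D = k_n[V_ov V_DS − ½ V_DS²] and I_D = (V_DD − V_DS)/R_D. Equating: 13.2 V_DS² − 20.66 V_DS + 2.58 = 0, giving V_DS = 0.137 V (the root below V_ov).
I_D = (2.58 − 0.137) / 4.06 = 0.602 mA.

I_D = 0.602 mA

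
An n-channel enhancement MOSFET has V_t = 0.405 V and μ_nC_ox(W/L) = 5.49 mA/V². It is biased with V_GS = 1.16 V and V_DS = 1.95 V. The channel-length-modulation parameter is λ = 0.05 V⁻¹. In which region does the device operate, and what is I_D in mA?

V_ov = V_GS − V_t = 1.16 − 0.405 = 0.755 V.
Since V_DS = 1.95 V ≥ V_ov = 0.755 V, the device is in saturation.
I_D = ½ k_n V_ov² (1 + λ V_DS) = 0.5 × 5.49 × 0.755² × (1 + 0.05 × 1.95) = 1.72 mA.

Saturation; I_D = 1.72 mA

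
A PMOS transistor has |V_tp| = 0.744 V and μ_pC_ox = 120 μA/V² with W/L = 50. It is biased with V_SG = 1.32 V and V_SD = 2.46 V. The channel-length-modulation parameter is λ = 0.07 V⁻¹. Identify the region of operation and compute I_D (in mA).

Saturation; I_D = 1.17 mA

k_p = μ_pC_ox · (W/L) = 6 mA/V².
V_ov = V_SG − |V_tp| = 1.32 − 0.744 = 0.576 V.
Since V_SD = 2.46 V ≥ V_ov = 0.576 V, the device is in saturation.
I_D = ½ k_p V_ov² (1 + λ V_SD) = 0.5 × 6 × 0.576² × (1 + 0.07 × 2.46) = 1.17 mA.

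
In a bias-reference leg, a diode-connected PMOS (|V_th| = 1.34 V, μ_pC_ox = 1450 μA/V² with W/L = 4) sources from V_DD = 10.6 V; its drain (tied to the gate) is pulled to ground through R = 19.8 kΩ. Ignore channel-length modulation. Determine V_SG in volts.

V_SG = 1.73 V

With gate tied to drain, V_SG = V_SD ≥ V_SG − |V_th|, so the device is in saturation.
k_p = μ_pC_ox · (W/L) = 5.8 mA/V².
KCL at the drain: ½ k_p (V_SG − |V_th|)² = (V_DD − V_SG)/R.
Let x = V_SG − 1.34. Then 57.4 x² + x − 9.26 = 0, giving x = 0.393 V (positive root), so V_SG = 1.73 V.
I_D = (V_DD − V_SG)/R = (10.6 − 1.73) / 19.8 = 0.448 mA.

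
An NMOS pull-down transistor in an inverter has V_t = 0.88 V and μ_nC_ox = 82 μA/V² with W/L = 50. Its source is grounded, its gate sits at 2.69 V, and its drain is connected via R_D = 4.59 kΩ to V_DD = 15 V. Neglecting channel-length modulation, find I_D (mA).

I_D = 3.16 mA

V_GS = V_G = 2.69 V, so V_ov = 2.69 − 0.88 = 1.81 V.
k_n = μ_nC_ox · (W/L) = 4.1 mA/V².
Assume saturation: I_D = ½ k_n V_ov² = 0.5 × 4.1 × 1.81² = 6.72 mA, giving V_DS = V_DD − I_D R_D = 15 − 6.72 × 4.59 = -15.8 V.
But -15.8 V < V_ov = 1.81 V, so the device is actually in triode.
In triode I_D = k_n[V_ov V_DS − ½ V_DS²] and I_D = (V_DD − V_DS)/R_D. Equating: 9.41 V_DS² − 35.06 V_DS + 15 = 0, giving V_DS = 0.493 V (the root below V_ov).
I_D = (15 − 0.493) / 4.59 = 3.16 mA.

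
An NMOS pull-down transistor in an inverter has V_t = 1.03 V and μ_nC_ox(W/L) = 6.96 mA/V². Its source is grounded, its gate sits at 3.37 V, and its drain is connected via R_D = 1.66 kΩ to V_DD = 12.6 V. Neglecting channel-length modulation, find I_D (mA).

V_GS = V_G = 3.37 V, so V_ov = 3.37 − 1.03 = 2.34 V.
Assume saturation: I_D = ½ k_n V_ov² = 0.5 × 6.96 × 2.34² = 19.1 mA, giving V_DS = V_DD − I_D R_D = 12.6 − 19.1 × 1.66 = -19 V.
But -19 V < V_ov = 2.34 V, so the device is actually in triode.
In triode I_D = k_n[V_ov V_DS − ½ V_DS²] and I_D = (V_DD − V_DS)/R_D. Equating: 5.78 V_DS² − 28.04 V_DS + 12.6 = 0, giving V_DS = 0.501 V (the root below V_ov).
I_D = (12.6 − 0.501) / 1.66 = 7.29 mA.

I_D = 7.29 mA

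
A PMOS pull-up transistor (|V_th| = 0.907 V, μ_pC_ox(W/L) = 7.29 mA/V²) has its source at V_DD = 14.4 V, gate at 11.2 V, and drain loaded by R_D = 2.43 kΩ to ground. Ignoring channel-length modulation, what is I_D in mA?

I_D = 5.77 mA

V_SG = V_DD − V_G = 14.4 − 11.2 = 3.2 V, so V_ov = 3.2 − 0.907 = 2.29 V.
Assume saturation: I_D = ½ k_p V_ov² = 0.5 × 7.29 × 2.29² = 19.2 mA, giving V_SD = V_DD − I_D R_D = 14.4 − 19.2 × 2.43 = -32.2 V.
But -32.2 V < V_ov = 2.29 V, so the device is actually in triode.
In triode I_D = k_p[V_ov V_SD − ½ V_SD²] and I_D = (V_DD − V_SD)/R_D. Equating: 8.86 V_SD² − 41.62 V_SD + 14.4 = 0, giving V_SD = 0.376 V (the root below V_ov).
I_D = (14.4 − 0.376) / 2.43 = 5.77 mA.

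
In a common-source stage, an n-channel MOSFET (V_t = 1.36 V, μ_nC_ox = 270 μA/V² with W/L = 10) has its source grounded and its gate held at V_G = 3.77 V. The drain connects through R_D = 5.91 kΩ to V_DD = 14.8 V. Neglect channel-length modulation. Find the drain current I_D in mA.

I_D = 2.44 mA

V_GS = V_G = 3.77 V, so V_ov = 3.77 − 1.36 = 2.41 V.
k_n = μ_nC_ox · (W/L) = 2.7 mA/V².
Assume saturation: I_D = ½ k_n V_ov² = 0.5 × 2.7 × 2.41² = 7.84 mA, giving V_DS = V_DD − I_D R_D = 14.8 − 7.84 × 5.91 = -31.5 V.
But -31.5 V < V_ov = 2.41 V, so the device is actually in triode.
In triode I_D = k_n[V_ov V_DS − ½ V_DS²] and I_D = (V_DD − V_DS)/R_D. Equating: 7.98 V_DS² − 39.46 V_DS + 14.8 = 0, giving V_DS = 0.409 V (the root below V_ov).
I_D = (14.8 − 0.409) / 5.91 = 2.44 mA.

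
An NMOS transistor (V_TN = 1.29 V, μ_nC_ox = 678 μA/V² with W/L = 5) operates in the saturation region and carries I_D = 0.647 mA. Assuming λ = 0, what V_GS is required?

k_n = μ_nC_ox · (W/L) = 3.39 mA/V².
In saturation I_D = ½ k_n (V_GS − V_TN)², so V_GS − V_TN = √(2 I_D / k_n) = √(2 × 0.647 / 3.39) = 0.618 V.
V_GS = 1.29 + 0.618 = 1.91 V.

V_GS = 1.91 V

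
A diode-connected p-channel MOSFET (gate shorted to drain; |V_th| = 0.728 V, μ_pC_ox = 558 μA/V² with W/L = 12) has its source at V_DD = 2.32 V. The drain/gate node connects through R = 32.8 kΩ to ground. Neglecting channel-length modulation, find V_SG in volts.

V_SG = 0.844 V

With gate tied to drain, V_SG = V_SD ≥ V_SG − |V_th|, so the device is in saturation.
k_p = μ_pC_ox · (W/L) = 6.696 mA/V².
KCL at the drain: ½ k_p (V_SG − |V_th|)² = (V_DD − V_SG)/R.
Let x = V_SG − 0.728. Then 110 x² + x − 1.592 = 0, giving x = 0.116 V (positive root), so V_SG = 0.844 V.
I_D = (V_DD − V_SG)/R = (2.32 − 0.844) / 32.8 = 0.045 mA.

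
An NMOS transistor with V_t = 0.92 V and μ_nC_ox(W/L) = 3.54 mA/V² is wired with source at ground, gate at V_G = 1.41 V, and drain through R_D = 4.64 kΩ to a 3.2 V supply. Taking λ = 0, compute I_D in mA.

V_GS = V_G = 1.41 V, so V_ov = 1.41 − 0.92 = 0.49 V.
Assume saturation: I_D = ½ k_n V_ov² = 0.5 × 3.54 × 0.49² = 0.425 mA, giving V_DS = V_DD − I_D R_D = 3.2 − 0.425 × 4.64 = 1.23 V.
V_DS = 1.23 V ≥ V_ov = 0.49 V, confirming saturation.

I_D = 0.425 mA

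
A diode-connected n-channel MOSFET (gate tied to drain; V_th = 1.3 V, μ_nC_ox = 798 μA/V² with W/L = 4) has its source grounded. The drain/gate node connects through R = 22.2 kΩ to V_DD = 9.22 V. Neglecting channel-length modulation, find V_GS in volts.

V_GS = 1.76 V

With gate tied to drain, V_GS = V_DS ≥ V_GS − V_th, so the device is in saturation.
k_n = μ_nC_ox · (W/L) = 3.192 mA/V².
KCL at the drain: ½ k_n (V_GS − V_th)² = (V_DD − V_GS)/R.
Let x = V_GS − 1.3. Then 35.4 x² + x − 7.92 = 0, giving x = 0.459 V (positive root), so V_GS = 1.76 V.
I_D = (V_DD − V_GS)/R = (9.22 − 1.76) / 22.2 = 0.336 mA.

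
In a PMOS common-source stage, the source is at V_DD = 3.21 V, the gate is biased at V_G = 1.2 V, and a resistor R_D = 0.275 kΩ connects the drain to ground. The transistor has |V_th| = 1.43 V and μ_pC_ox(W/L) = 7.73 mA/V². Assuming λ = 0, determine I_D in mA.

I_D = 1.30 mA

V_SG = V_DD − V_G = 3.21 − 1.2 = 2.01 V, so V_ov = 2.01 − 1.43 = 0.58 V.
Assume saturation: I_D = ½ k_p V_ov² = 0.5 × 7.73 × 0.58² = 1.3 mA, giving V_SD = V_DD − I_D R_D = 3.21 − 1.3 × 0.275 = 2.85 V.
V_SD = 2.85 V ≥ V_ov = 0.58 V, confirming saturation.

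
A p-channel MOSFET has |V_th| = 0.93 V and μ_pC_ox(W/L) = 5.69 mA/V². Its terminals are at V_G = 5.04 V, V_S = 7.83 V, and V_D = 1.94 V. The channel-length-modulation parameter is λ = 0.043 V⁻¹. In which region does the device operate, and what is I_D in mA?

Saturation; I_D = 12.3 mA

V_SG = V_S − V_G = 7.83 − 5.04 = 2.79 V; V_SD = V_S − V_D = 7.83 − 1.94 = 5.89 V.
V_ov = V_SG − |V_th| = 2.79 − 0.93 = 1.86 V.
Since V_SD = 5.89 V ≥ V_ov = 1.86 V, the device is in saturation.
I_D = ½ k_p V_ov² (1 + λ V_SD) = 0.5 × 5.69 × 1.86² × (1 + 0.043 × 5.89) = 12.3 mA.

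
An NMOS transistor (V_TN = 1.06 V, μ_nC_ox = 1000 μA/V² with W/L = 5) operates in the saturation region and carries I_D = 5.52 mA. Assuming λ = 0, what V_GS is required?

k_n = μ_nC_ox · (W/L) = 5 mA/V².
In saturation I_D = ½ k_n (V_GS − V_TN)², so V_GS − V_TN = √(2 I_D / k_n) = √(2 × 5.52 / 5) = 1.49 V.
V_GS = 1.06 + 1.49 = 2.55 V.

V_GS = 2.55 V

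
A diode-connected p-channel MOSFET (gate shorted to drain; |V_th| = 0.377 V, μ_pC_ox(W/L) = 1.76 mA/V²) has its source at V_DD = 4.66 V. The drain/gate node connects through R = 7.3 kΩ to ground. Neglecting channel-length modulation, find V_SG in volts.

V_SG = 1.12 V

With gate tied to drain, V_SG = V_SD ≥ V_SG − |V_th|, so the device is in saturation.
KCL at the drain: ½ k_p (V_SG − |V_th|)² = (V_DD − V_SG)/R.
Let x = V_SG − 0.377. Then 6.42 x² + x − 4.283 = 0, giving x = 0.742 V (positive root), so V_SG = 1.12 V.
I_D = (V_DD − V_SG)/R = (4.66 − 1.12) / 7.3 = 0.485 mA.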